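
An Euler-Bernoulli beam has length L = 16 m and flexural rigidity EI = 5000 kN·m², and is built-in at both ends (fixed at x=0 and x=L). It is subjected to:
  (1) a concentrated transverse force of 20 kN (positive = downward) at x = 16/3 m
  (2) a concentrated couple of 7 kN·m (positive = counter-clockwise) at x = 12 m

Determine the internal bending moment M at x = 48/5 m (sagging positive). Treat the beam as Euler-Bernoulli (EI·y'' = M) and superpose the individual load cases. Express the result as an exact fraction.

M(48/5) = 25961/2160 kN·m

Load 1 — point force P=20 kN at a=16/3 m (b=L-a=32/3):
  M_1 = Pa²(a+3b)(L-x)/L³ - Pa²b/L²  [x>a] = 20·(16/3)²·((16/3)+3·(32/3))·(16-(48/5))/16³ - 20·(16/3)²·(32/3)/16² = 256/27 kN·m
Load 2 — applied couple M₀=7 kN·m at a=12 m (b=L-a=4):
  M_2 = R_Ax - M_A  [x≤a] with R_A=63/128, M_A=35/16 = (63/128)·(48/5) - (35/16) = 203/80 kN·m
Superposition: M = Σ M_i = 25961/2160 kN·m ≈ 12.018981 kN·m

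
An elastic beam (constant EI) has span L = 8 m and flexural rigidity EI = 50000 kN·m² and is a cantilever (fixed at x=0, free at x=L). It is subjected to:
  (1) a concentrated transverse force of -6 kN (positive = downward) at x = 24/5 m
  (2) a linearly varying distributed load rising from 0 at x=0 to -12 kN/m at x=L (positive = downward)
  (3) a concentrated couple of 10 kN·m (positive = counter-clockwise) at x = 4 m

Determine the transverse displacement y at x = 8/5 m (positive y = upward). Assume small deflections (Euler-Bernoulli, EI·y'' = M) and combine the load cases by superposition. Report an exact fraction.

Load 1 — point force P=-6 kN at a=24/5 m (b=L-a=16/5):
  y_1 = -Px²(3a-x)/(6EI)  [x≤a] = -(-6)·(8/5)²·(3·(24/5)-(8/5))/(6·50000) = 256/390625 m
Load 2 — triangular load w₀=-12 kN/m (0→w₀ over full span):
  y_2 = (w₀Lx³/12-w₀L²x²/6-w₀x⁵/(120L))/EI = ((-12)·8·(8/5)³/12-(-12)·8²·(8/5)²/6-(-12)·(8/5)⁵/(120·8))/50000 = 288128/48828125 m
Load 3 — applied couple M₀=10 kN·m at a=4 m (b=L-a=4):
  y_3 = M₀x²/(2EI)  [x≤a] = 10·(8/5)²/(2·50000) = 4/15625 m
Superposition: y = Σ y_i = 332628/48828125 m ≈ 0.006812 m

y(8/5) = 332628/48828125 m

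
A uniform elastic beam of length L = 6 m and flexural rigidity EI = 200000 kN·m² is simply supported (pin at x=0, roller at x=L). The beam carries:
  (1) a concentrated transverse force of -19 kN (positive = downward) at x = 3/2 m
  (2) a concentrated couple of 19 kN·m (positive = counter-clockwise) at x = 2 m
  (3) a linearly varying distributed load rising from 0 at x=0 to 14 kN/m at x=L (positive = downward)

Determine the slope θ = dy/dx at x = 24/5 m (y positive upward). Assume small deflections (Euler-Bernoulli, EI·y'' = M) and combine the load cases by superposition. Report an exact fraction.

Load 1 — point force P=-19 kN at a=3/2 m (b=L-a=9/2):
  θ_1 = -Pa(2L²-6Lx+3x²+a²)/(6LEI)  [x>a] = -(-19)·(3/2)·(2·6²-6·6·(24/5)+3·(24/5)²+(3/2)²)/(6·6·200000) = -18639/160000000 rad
Load 2 — applied couple M₀=19 kN·m at a=2 m (b=L-a=4):
  θ_2 = (M₀x²/(2L)-M₀(x-a)+C₁)/EI  [x>a] with C₁=M₀(3b²-L²)/(6L)=19/3 = (19·(24/5)²/(2·6)-19·((24/5)-2)+(19/3))/200000 = -779/15000000 rad
Load 3 — triangular load w₀=14 kN/m (0→w₀ over full span):
  θ_3 = -w₀(7L⁴-30L²x²+15x⁴)/(360LEI) = -14·(7·6⁴-30·6²·(24/5)²+15·(24/5)⁴)/(360·6·200000) = 15897/62500000 rad
Superposition: θ = Σ θ_i = 1031099/12000000000 rad ≈ 0.000086 rad

θ(24/5) = 1031099/12000000000 rad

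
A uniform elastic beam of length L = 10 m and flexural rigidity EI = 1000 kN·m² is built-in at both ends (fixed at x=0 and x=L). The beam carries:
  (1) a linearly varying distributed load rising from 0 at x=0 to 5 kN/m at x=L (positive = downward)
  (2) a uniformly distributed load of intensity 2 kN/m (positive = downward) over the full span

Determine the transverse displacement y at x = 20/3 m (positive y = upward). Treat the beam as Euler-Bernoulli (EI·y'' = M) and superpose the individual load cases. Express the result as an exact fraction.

y(20/3) = -70/729 m

Load 1 — triangular load w₀=5 kN/m (0→w₀ over full span):
  y_1 = -w₀x²(L-x)²(x+2L)/(120LEI) = -5·(20/3)²·(10-(20/3))²·((20/3)+2·10)/(120·10·1000) = -40/729 m
Load 2 — uniform load w=2 kN/m over full span:
  y_2 = -wx²(L-x)²/(24EI) = -2·(20/3)²·(10-(20/3))²/(24·1000) = -10/243 m
Superposition: y = Σ y_i = -70/729 m ≈ -0.096022 m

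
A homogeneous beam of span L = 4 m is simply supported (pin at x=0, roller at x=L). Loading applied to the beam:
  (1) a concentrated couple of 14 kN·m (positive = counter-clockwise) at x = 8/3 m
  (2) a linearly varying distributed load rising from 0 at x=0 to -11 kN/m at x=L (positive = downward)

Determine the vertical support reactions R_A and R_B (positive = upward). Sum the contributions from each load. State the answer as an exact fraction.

Load 1 — applied couple M₀=14 kN·m at a=8/3 m (b=L-a=4/3):
  R_A = M₀/L = 14/4 = 7/2 kN
  R_B = -M₀/L = -14/4 = -7/2 kN
Load 2 — triangular load w₀=-11 kN/m (0→w₀ over full span):
  R_A = w₀L/6 = (-11)·4/6 = -22/3 kN
  R_B = w₀L/3 = (-11)·4/3 = -44/3 kN
Superposition: R_A = -23/6 kN, R_B = -109/6 kN

R_A = -23/6 kN, R_B = -109/6 kN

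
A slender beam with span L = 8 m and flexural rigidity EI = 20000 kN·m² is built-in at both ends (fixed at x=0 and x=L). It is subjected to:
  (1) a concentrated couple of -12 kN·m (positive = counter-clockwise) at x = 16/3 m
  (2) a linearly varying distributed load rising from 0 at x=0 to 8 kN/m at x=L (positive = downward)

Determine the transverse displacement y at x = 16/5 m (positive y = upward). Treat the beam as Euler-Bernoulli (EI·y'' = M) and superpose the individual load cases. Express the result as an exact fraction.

y(16/5) = -41296/29296875 m

Load 1 — applied couple M₀=-12 kN·m at a=16/3 m (b=L-a=8/3):
  y_1 = (R_Ax³/6 - M_Ax²/2)/EI  [x≤a] with R_A=-2, M_A=-4 = ((-2)·(16/5)³/6 - (-4)·(16/5)²/2)/20000 = 112/234375 m
Load 2 — triangular load w₀=8 kN/m (0→w₀ over full span):
  y_2 = -w₀x²(L-x)²(x+2L)/(120LEI) = -8·(16/5)²·(8-(16/5))²·((16/5)+2·8)/(120·8·20000) = -18432/9765625 m
Superposition: y = Σ y_i = -41296/29296875 m ≈ -0.001410 m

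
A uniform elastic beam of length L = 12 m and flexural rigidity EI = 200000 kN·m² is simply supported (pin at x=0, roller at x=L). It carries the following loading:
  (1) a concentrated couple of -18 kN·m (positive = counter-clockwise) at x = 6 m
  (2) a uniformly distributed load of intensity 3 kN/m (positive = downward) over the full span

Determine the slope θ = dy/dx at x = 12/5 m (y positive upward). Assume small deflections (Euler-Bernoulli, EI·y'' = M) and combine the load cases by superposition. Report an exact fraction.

θ(12/5) = -20799/25000000 rad

Load 1 — applied couple M₀=-18 kN·m at a=6 m (b=L-a=6):
  θ_1 = (M₀x²/(2L)+C₁)/EI  [x≤a] with C₁=M₀(3b²-L²)/(6L)=9 = ((-18)·(12/5)²/(2·12)+9)/200000 = 117/5000000 rad
Load 2 — uniform load w=3 kN/m over full span:
  θ_2 = -w(L³-6Lx²+4x³)/(24EI) = -3·(12³-6·12·(12/5)²+4·(12/5)³)/(24·200000) = -2673/3125000 rad
Superposition: θ = Σ θ_i = -20799/25000000 rad ≈ -0.000832 rad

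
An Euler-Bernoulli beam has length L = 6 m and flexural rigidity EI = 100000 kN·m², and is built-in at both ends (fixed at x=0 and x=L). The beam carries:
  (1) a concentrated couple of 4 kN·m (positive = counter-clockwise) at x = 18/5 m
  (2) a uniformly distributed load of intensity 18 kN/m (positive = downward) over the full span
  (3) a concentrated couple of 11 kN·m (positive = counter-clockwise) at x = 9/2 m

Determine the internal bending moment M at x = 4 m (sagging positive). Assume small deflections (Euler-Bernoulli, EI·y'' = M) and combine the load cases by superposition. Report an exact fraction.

M(4) = 8549/400 kN·m

Load 1 — applied couple M₀=4 kN·m at a=18/5 m (b=L-a=12/5):
  M_1 = R_Ax - M_A - M₀  [x>a] with R_A=24/25, M_A=32/25 = (24/25)·4 - (32/25) - 4 = -36/25 kN·m
Load 2 — uniform load w=18 kN/m over full span:
  M_2 = wLx/2 - wL²/12 - wx²/2 = 18·6·4/2 - 18·6²/12 - 18·4²/2 = 18 kN·m
Load 3 — applied couple M₀=11 kN·m at a=9/2 m (b=L-a=3/2):
  M_3 = R_Ax - M_A  [x≤a] with R_A=33/16, M_A=55/16 = (33/16)·4 - (55/16) = 77/16 kN·m
Superposition: M = Σ M_i = 8549/400 kN·m ≈ 21.372500 kN·m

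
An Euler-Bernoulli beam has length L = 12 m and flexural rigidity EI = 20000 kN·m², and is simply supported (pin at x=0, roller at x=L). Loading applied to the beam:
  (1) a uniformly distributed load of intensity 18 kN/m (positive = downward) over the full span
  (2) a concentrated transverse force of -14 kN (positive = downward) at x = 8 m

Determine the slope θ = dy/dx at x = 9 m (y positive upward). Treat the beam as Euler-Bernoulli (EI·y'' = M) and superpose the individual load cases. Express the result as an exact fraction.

Load 1 — uniform load w=18 kN/m over full span:
  θ_1 = -w(L³-6Lx²+4x³)/(24EI) = -18·(12³-6·12·9²+4·9³)/(24·20000) = 891/20000 rad
Load 2 — point force P=-14 kN at a=8 m (b=L-a=4):
  θ_2 = -Pa(2L²-6Lx+3x²+a²)/(6LEI)  [x>a] = -(-14)·8·(2·12²-6·12·9+3·9²+8²)/(6·12·20000) = -371/90000 rad
Superposition: θ = Σ θ_i = 7277/180000 rad ≈ 0.040428 rad

θ(9) = 7277/180000 rad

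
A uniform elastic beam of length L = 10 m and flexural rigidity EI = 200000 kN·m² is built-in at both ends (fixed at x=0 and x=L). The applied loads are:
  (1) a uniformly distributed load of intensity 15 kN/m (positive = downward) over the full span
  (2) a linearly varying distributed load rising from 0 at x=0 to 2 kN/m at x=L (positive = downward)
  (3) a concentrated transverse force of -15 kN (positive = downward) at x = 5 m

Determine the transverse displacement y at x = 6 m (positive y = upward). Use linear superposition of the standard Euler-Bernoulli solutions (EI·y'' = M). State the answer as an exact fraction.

y(6) = -3937/2500000 m

Load 1 — uniform load w=15 kN/m over full span:
  y_1 = -wx²(L-x)²/(24EI) = -15·6²·(10-6)²/(24·200000) = -9/5000 m
Load 2 — triangular load w₀=2 kN/m (0→w₀ over full span):
  y_2 = -w₀x²(L-x)²(x+2L)/(120LEI) = -2·6²·(10-6)²·(6+2·10)/(120·10·200000) = -39/312500 m
Load 3 — point force P=-15 kN at a=5 m (b=L-a=5):
  y_3 = -Pa²(L-x)²(3bL-(3b+a)(L-x))/(6L³EI)  [x>a] = -(-15)·5²·(10-6)²·(3·5·10-(3·5+5)·(10-6))/(6·10³·200000) = 7/20000 m
Superposition: y = Σ y_i = -3937/2500000 m ≈ -0.001575 m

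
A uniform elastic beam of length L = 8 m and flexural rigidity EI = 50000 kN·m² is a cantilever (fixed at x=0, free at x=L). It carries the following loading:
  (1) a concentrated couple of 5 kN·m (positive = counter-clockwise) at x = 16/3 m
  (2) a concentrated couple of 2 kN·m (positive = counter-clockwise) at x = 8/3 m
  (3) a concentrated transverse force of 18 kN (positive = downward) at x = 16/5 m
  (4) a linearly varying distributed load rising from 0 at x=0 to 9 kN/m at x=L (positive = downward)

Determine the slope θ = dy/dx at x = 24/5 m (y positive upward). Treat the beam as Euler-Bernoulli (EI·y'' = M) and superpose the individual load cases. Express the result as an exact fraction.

θ(24/5) = -139357/11718750 rad

Load 1 — applied couple M₀=5 kN·m at a=16/3 m (b=L-a=8/3):
  θ_1 = M₀x/EI  [x≤a] = 5·(24/5)/50000 = 3/6250 rad
Load 2 — applied couple M₀=2 kN·m at a=8/3 m (b=L-a=16/3):
  θ_2 = M₀a/EI  [x>a] = 2·(8/3)/50000 = 1/9375 rad
Load 3 — point force P=18 kN at a=16/5 m (b=L-a=24/5):
  θ_3 = -Pa²/(2EI)  [x>a] = -18·(16/5)²/(2·50000) = -144/78125 rad
Load 4 — triangular load w₀=9 kN/m (0→w₀ over full span):
  θ_4 = (w₀Lx²/4-w₀L²x/3-w₀x⁴/(24L))/EI = (9·8·(24/5)²/4-9·8²·(24/5)/3-9·(24/5)⁴/(24·8))/50000 = -20772/1953125 rad
Superposition: θ = Σ θ_i = -139357/11718750 rad ≈ -0.011892 rad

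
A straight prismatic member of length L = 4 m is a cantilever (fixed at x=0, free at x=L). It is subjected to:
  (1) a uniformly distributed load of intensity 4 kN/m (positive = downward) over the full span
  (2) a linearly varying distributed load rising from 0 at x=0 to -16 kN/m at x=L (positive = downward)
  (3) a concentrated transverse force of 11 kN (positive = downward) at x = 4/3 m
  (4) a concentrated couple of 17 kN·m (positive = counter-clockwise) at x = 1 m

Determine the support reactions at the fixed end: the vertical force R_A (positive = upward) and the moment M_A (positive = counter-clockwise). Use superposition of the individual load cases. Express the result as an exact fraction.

R_A = -5 kN, M_A = -167/3 kN·m

Load 1 — uniform load w=4 kN/m over full span:
  R_A = wL = 4·4 = 16 kN
  M_A = wL²/2 = 4·4²/2 = 32 kN·m
Load 2 — triangular load w₀=-16 kN/m (0→w₀ over full span):
  R_A = w₀L/2 = (-16)·4/2 = -32 kN
  M_A = w₀L²/3 = (-16)·4²/3 = -256/3 kN·m
Load 3 — point force P=11 kN at a=4/3 m (b=L-a=8/3):
  R_A = P = 11 kN
  M_A = Pa = 11·(4/3) = 44/3 kN·m
Load 4 — applied couple M₀=17 kN·m at a=1 m (b=L-a=3):
  R_A = 0 kN
  M_A = -M₀ = -17 kN·m
Superposition: R_A = -5 kN, M_A = -167/3 kN·m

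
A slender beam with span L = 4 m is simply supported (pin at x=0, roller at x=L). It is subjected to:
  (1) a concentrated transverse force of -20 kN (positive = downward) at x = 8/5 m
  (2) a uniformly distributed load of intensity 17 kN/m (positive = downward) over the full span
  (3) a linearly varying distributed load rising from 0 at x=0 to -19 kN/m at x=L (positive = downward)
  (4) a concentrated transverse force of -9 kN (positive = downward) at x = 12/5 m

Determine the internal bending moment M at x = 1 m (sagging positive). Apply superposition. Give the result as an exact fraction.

Load 1 — point force P=-20 kN at a=8/5 m (b=L-a=12/5):
  M_1 = Pbx/L  [x≤a] = (-20)·(12/5)·1/4 = -12 kN·m
Load 2 — uniform load w=17 kN/m over full span:
  M_2 = wx(L-x)/2 = 17·1·(4-1)/2 = 51/2 kN·m
Load 3 — triangular load w₀=-19 kN/m (0→w₀ over full span):
  M_3 = w₀Lx/6 - w₀x³/(6L) = (-19)·4·1/6 - (-19)·1³/(6·4) = -95/8 kN·m
Load 4 — point force P=-9 kN at a=12/5 m (b=L-a=8/5):
  M_4 = Pbx/L  [x≤a] = (-9)·(8/5)·1/4 = -18/5 kN·m
Superposition: M = Σ M_i = -79/40 kN·m ≈ -1.975000 kN·m

M(1) = -79/40 kN·m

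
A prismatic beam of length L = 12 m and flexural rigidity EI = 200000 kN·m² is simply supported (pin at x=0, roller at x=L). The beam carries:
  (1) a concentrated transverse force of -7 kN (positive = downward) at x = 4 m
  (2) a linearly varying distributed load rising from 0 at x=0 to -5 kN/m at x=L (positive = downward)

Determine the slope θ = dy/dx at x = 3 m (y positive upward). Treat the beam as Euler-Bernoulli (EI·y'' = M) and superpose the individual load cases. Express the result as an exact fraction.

Load 1 — point force P=-7 kN at a=4 m (b=L-a=8):
  θ_1 = -Pb(L²-b²-3x²)/(6LEI)  [x≤a] = -(-7)·8·(12²-8²-3·3²)/(6·12·200000) = 371/1800000 rad
Load 2 — triangular load w₀=-5 kN/m (0→w₀ over full span):
  θ_2 = -w₀(7L⁴-30L²x²+15x⁴)/(360LEI) = -(-5)·(7·12⁴-30·12²·3²+15·3⁴)/(360·12·200000) = 3981/6400000 rad
Superposition: θ = Σ θ_i = 47701/57600000 rad ≈ 0.000828 rad

θ(3) = 47701/57600000 rad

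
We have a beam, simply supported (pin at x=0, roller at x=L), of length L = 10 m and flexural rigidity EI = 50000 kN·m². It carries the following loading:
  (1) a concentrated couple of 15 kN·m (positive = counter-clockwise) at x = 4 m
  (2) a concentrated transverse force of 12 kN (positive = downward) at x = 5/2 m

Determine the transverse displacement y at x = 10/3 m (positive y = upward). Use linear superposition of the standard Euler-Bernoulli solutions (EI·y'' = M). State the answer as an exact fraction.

Load 1 — applied couple M₀=15 kN·m at a=4 m (b=L-a=6):
  y_1 = (M₀x³/(6L)+C₁x)/EI  [x≤a] with C₁=M₀(3b²-L²)/(6L)=2 = (15·(10/3)³/(6·10)+2·(10/3))/50000 = 43/135000 m
Load 2 — point force P=12 kN at a=5/2 m (b=L-a=15/2):
  y_2 = -Pa(L-x)(2Lx-a²-x²)/(6LEI)  [x>a] = -12·(5/2)·(10-(10/3))·(2·10·(10/3)-(5/2)²-(10/3)²)/(6·10·50000) = -71/21600 m
Superposition: y = Σ y_i = -1603/540000 m ≈ -0.002969 m

y(10/3) = -1603/540000 m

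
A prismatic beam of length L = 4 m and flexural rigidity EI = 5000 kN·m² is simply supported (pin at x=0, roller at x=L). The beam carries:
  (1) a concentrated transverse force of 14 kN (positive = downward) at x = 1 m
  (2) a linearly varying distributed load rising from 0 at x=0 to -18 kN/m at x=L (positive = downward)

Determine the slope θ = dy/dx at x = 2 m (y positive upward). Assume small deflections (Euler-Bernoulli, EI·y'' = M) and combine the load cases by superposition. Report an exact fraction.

θ(2) = 63/100000 rad

Load 1 — point force P=14 kN at a=1 m (b=L-a=3):
  θ_1 = -Pa(2L²-6Lx+3x²+a²)/(6LEI)  [x>a] = -14·1·(2·4²-6·4·2+3·2²+1²)/(6·4·5000) = 7/20000 rad
Load 2 — triangular load w₀=-18 kN/m (0→w₀ over full span):
  θ_2 = -w₀(7L⁴-30L²x²+15x⁴)/(360LEI) = -(-18)·(7·4⁴-30·4²·2²+15·2⁴)/(360·4·5000) = 7/25000 rad
Superposition: θ = Σ θ_i = 63/100000 rad ≈ 0.000630 rad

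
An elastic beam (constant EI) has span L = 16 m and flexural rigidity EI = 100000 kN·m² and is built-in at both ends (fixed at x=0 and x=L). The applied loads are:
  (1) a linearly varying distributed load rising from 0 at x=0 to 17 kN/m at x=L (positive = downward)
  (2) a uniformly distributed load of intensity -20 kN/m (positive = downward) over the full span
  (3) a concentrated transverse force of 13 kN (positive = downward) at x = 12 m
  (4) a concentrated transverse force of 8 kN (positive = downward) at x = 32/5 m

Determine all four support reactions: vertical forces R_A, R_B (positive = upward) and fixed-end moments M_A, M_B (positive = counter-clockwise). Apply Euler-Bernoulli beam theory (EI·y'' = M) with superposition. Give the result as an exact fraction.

R_A = -447939/4000 kN, M_A = -126709/500 kN·m, R_B = -204061/4000 kN, M_B = 251293/1500 kN·m

Load 1 — triangular load w₀=17 kN/m (0→w₀ over full span):
  R_A = 3w₀L/20 = 3·17·16/20 = 204/5 kN
  M_A = w₀L²/30 = 17·16²/30 = 2176/15 kN·m
  R_B = 7w₀L/20 = 7·17·16/20 = 476/5 kN
  M_B = -w₀L²/20 = -17·16²/20 = -1088/5 kN·m
Load 2 — uniform load w=-20 kN/m over full span:
  R_A = wL/2 = (-20)·16/2 = -160 kN
  M_A = wL²/12 = (-20)·16²/12 = -1280/3 kN·m
  R_B = wL/2 = (-20)·16/2 = -160 kN
  M_B = -wL²/12 = -(-20)·16²/12 = 1280/3 kN·m
Load 3 — point force P=13 kN at a=12 m (b=L-a=4):
  R_A = Pb²(3a+b)/L³ = 13·4²·(3·12+4)/16³ = 65/32 kN
  M_A = Pab²/L² = 13·12·4²/16² = 39/4 kN·m
  R_B = Pa²(a+3b)/L³ = 13·12²·(12+3·4)/16³ = 351/32 kN
  M_B = -Pa²b/L² = -13·12²·4/16² = -117/4 kN·m
Load 4 — point force P=8 kN at a=32/5 m (b=L-a=48/5):
  R_A = Pb²(3a+b)/L³ = 8·(48/5)²·(3·(32/5)+(48/5))/16³ = 648/125 kN
  M_A = Pab²/L² = 8·(32/5)·(48/5)²/16² = 2304/125 kN·m
  R_B = Pa²(a+3b)/L³ = 8·(32/5)²·((32/5)+3·(48/5))/16³ = 352/125 kN
  M_B = -Pa²b/L² = -8·(32/5)²·(48/5)/16² = -1536/125 kN·m
Superposition: R_A = -447939/4000 kN, M_A = -126709/500 kN·m, R_B = -204061/4000 kN, M_B = 251293/1500 kN·m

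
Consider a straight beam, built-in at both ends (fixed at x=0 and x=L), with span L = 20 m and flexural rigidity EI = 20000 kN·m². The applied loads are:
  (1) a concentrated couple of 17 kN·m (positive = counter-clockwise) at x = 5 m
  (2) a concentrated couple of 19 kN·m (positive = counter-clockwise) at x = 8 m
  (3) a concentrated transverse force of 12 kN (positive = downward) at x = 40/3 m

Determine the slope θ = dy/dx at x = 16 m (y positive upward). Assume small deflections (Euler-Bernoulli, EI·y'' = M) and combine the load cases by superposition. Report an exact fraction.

θ(16) = 12413/5625000 rad

Load 1 — applied couple M₀=17 kN·m at a=5 m (b=L-a=15):
  θ_1 = (R_Ax²/2 - M_Ax - M₀(x-a))/EI  [x>a] with R_A=153/160, M_A=-51/16 = ((153/160)·16²/2 - (-51/16)·16 - 17·(16-5))/20000 = -17/25000 rad
Load 2 — applied couple M₀=19 kN·m at a=8 m (b=L-a=12):
  θ_2 = (R_Ax²/2 - M_Ax - M₀(x-a))/EI  [x>a] with R_A=171/125, M_A=57/25 = ((171/125)·16²/2 - (57/25)·16 - 19·(16-8))/20000 = -209/312500 rad
Load 3 — point force P=12 kN at a=40/3 m (b=L-a=20/3):
  θ_3 = Pa²(L-x)(2bL-(3b+a)(L-x))/(2L³EI)  [x>a] = 12·(40/3)²·(20-16)·(2·(20/3)·20-(3·(20/3)+(40/3))·(20-16))/(2·20³·20000) = 4/1125 rad
Superposition: θ = Σ θ_i = 12413/5625000 rad ≈ 0.002207 rad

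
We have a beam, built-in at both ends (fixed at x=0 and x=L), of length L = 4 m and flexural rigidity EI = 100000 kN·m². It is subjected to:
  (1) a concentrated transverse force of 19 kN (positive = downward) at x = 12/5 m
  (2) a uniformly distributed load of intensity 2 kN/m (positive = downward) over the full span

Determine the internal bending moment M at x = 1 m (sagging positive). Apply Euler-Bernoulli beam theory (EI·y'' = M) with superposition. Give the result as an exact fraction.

M(1) = -103/375 kN·m

Load 1 — point force P=19 kN at a=12/5 m (b=L-a=8/5):
  M_1 = Pb²(3a+b)x/L³ - Pab²/L²  [x≤a] = 19·(8/5)²·(3·(12/5)+(8/5))·1/4³ - 19·(12/5)·(8/5)²/4² = -76/125 kN·m
Load 2 — uniform load w=2 kN/m over full span:
  M_2 = wLx/2 - wL²/12 - wx²/2 = 2·4·1/2 - 2·4²/12 - 2·1²/2 = 1/3 kN·m
Superposition: M = Σ M_i = -103/375 kN·m ≈ -0.274667 kN·m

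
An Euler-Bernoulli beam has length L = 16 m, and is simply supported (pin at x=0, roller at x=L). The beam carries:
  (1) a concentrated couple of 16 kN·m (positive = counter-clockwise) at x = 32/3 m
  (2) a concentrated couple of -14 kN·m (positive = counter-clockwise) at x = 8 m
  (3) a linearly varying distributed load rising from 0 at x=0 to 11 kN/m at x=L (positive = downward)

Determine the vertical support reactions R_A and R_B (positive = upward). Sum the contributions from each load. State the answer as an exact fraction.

Load 1 — applied couple M₀=16 kN·m at a=32/3 m (b=L-a=16/3):
  R_A = M₀/L = 16/16 = 1 kN
  R_B = -M₀/L = -16/16 = -1 kN
Load 2 — applied couple M₀=-14 kN·m at a=8 m (b=L-a=8):
  R_A = M₀/L = (-14)/16 = -7/8 kN
  R_B = -M₀/L = -(-14)/16 = 7/8 kN
Load 3 — triangular load w₀=11 kN/m (0→w₀ over full span):
  R_A = w₀L/6 = 11·16/6 = 88/3 kN
  R_B = w₀L/3 = 11·16/3 = 176/3 kN
Superposition: R_A = 707/24 kN, R_B = 1405/24 kN

R_A = 707/24 kN, R_B = 1405/24 kN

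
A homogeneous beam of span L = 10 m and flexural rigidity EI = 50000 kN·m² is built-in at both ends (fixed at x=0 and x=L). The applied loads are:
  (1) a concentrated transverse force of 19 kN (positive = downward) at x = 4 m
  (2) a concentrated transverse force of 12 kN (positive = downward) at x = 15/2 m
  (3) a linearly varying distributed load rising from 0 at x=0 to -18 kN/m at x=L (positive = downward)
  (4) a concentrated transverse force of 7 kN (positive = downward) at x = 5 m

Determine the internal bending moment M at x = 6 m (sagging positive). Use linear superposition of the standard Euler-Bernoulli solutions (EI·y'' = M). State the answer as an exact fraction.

Load 1 — point force P=19 kN at a=4 m (b=L-a=6):
  M_1 = Pa²(a+3b)(L-x)/L³ - Pa²b/L²  [x>a] = 19·4²·(4+3·6)·(10-6)/10³ - 19·4²·6/10² = 1064/125 kN·m
Load 2 — point force P=12 kN at a=15/2 m (b=L-a=5/2):
  M_2 = Pb²(3a+b)x/L³ - Pab²/L²  [x≤a] = 12·(5/2)²·(3·(15/2)+(5/2))·6/10³ - 12·(15/2)·(5/2)²/10² = 45/8 kN·m
Load 3 — triangular load w₀=-18 kN/m (0→w₀ over full span):
  M_3 = 3w₀Lx/20 - w₀L²/30 - w₀x³/(6L) = 3·(-18)·10·6/20 - (-18)·10²/30 - (-18)·6³/(6·10) = -186/5 kN·m
Load 4 — point force P=7 kN at a=5 m (b=L-a=5):
  M_4 = Pa²(a+3b)(L-x)/L³ - Pa²b/L²  [x>a] = 7·5²·(5+3·5)·(10-6)/10³ - 7·5²·5/10² = 21/4 kN·m
Superposition: M = Σ M_i = -17813/1000 kN·m ≈ -17.813000 kN·m

M(6) = -17813/1000 kN·m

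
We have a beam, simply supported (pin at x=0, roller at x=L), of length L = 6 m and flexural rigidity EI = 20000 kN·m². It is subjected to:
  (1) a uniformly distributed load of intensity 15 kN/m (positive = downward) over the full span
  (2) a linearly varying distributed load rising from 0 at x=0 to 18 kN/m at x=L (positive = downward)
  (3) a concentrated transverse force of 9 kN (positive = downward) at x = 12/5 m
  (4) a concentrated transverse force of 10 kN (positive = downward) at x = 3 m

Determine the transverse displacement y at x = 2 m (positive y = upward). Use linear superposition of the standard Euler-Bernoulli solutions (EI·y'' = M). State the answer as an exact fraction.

Load 1 — uniform load w=15 kN/m over full span:
  y_1 = -wx(L³-2Lx²+x³)/(24EI) = -15·2·(6³-2·6·2²+2³)/(24·20000) = -11/1000 m
Load 2 — triangular load w₀=18 kN/m (0→w₀ over full span):
  y_2 = -w₀x(7L⁴-10L²x²+3x⁴)/(360LEI) = -18·2·(7·6⁴-10·6²·2²+3·2⁴)/(360·6·20000) = -4/625 m
Load 3 — point force P=9 kN at a=12/5 m (b=L-a=18/5):
  y_3 = -Pbx(L²-b²-x²)/(6LEI)  [x≤a] = -9·(18/5)·2·(6²-(18/5)²-2²)/(6·6·20000) = -1071/625000 m
Load 4 — point force P=10 kN at a=3 m (b=L-a=3):
  y_4 = -Pbx(L²-b²-x²)/(6LEI)  [x≤a] = -10·3·2·(6²-3²-2²)/(6·6·20000) = -23/12000 m
Superposition: y = Σ y_i = -157727/7500000 m ≈ -0.021030 m

y(2) = -157727/7500000 m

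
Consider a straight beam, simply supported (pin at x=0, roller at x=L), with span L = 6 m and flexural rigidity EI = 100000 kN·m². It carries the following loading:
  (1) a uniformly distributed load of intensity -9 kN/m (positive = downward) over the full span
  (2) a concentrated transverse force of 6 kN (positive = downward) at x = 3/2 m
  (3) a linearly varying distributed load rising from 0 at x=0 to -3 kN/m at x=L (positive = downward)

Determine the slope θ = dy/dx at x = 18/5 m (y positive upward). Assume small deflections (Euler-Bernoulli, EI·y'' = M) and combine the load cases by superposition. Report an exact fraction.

θ(18/5) = -231993/1000000000 rad

Load 1 — uniform load w=-9 kN/m over full span:
  θ_1 = -w(L³-6Lx²+4x³)/(24EI) = -(-9)·(6³-6·6·(18/5)²+4·(18/5)³)/(24·100000) = -2997/12500000 rad
Load 2 — point force P=6 kN at a=3/2 m (b=L-a=9/2):
  θ_2 = -Pa(2L²-6Lx+3x²+a²)/(6LEI)  [x>a] = -6·(3/2)·(2·6²-6·6·(18/5)+3·(18/5)²+(3/2)²)/(6·6·100000) = 1647/40000000 rad
Load 3 — triangular load w₀=-3 kN/m (0→w₀ over full span):
  θ_3 = -w₀(7L⁴-30L²x²+15x⁴)/(360LEI) = -(-3)·(7·6⁴-30·6²·(18/5)²+15·(18/5)⁴)/(360·6·100000) = -261/7812500 rad
Superposition: θ = Σ θ_i = -231993/1000000000 rad ≈ -0.000232 rad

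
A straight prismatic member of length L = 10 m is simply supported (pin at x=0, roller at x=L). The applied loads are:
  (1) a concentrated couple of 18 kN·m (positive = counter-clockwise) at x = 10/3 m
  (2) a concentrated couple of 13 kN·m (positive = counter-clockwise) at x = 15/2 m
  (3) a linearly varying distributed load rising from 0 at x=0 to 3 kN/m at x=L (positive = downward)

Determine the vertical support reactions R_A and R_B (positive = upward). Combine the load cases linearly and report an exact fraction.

Load 1 — applied couple M₀=18 kN·m at a=10/3 m (b=L-a=20/3):
  R_A = M₀/L = 18/10 = 9/5 kN
  R_B = -M₀/L = -18/10 = -9/5 kN
Load 2 — applied couple M₀=13 kN·m at a=15/2 m (b=L-a=5/2):
  R_A = M₀/L = 13/10 kN
  R_B = -M₀/L = -13/10 kN
Load 3 — triangular load w₀=3 kN/m (0→w₀ over full span):
  R_A = w₀L/6 = 3·10/6 = 5 kN
  R_B = w₀L/3 = 3·10/3 = 10 kN
Superposition: R_A = 81/10 kN, R_B = 69/10 kN

R_A = 81/10 kN, R_B = 69/10 kN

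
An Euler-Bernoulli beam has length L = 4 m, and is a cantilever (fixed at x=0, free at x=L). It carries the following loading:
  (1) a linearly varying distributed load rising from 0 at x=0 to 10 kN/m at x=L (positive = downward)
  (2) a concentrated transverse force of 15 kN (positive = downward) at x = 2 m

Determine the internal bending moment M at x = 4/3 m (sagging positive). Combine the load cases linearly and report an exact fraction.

Load 1 — triangular load w₀=10 kN/m (0→w₀ over full span):
  M_1 = w₀Lx/2 - w₀L²/3 - w₀x³/(6L) = 10·4·(4/3)/2 - 10·4²/3 - 10·(4/3)³/(6·4) = -2240/81 kN·m
Load 2 — point force P=15 kN at a=2 m (b=L-a=2):
  M_2 = -P(a-x)  [x≤a] = -15·(2-(4/3)) = -10 kN·m
Superposition: M = Σ M_i = -3050/81 kN·m ≈ -37.654321 kN·m

M(4/3) = -3050/81 kN·m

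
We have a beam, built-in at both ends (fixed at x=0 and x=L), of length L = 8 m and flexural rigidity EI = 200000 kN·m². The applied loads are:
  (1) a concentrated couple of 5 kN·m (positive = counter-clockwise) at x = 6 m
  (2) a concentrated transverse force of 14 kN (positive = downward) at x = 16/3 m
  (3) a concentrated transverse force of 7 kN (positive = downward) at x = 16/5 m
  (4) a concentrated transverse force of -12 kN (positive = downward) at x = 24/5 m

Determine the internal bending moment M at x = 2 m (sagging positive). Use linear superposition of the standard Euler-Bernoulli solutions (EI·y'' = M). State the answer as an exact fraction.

Load 1 — applied couple M₀=5 kN·m at a=6 m (b=L-a=2):
  M_1 = R_Ax - M_A  [x≤a] with R_A=45/64, M_A=25/16 = (45/64)·2 - (25/16) = -5/32 kN·m
Load 2 — point force P=14 kN at a=16/3 m (b=L-a=8/3):
  M_2 = Pb²(3a+b)x/L³ - Pab²/L²  [x≤a] = 14·(8/3)²·(3·(16/3)+(8/3))·2/8³ - 14·(16/3)·(8/3)²/8² = -28/27 kN·m
Load 3 — point force P=7 kN at a=16/5 m (b=L-a=24/5):
  M_3 = Pb²(3a+b)x/L³ - Pab²/L²  [x≤a] = 7·(24/5)²·(3·(16/5)+(24/5))·2/8³ - 7·(16/5)·(24/5)²/8² = 126/125 kN·m
Load 4 — point force P=-12 kN at a=24/5 m (b=L-a=16/5):
  M_4 = Pb²(3a+b)x/L³ - Pab²/L²  [x≤a] = (-12)·(16/5)²·(3·(24/5)+(16/5))·2/8³ - (-12)·(24/5)·(16/5)²/8² = 96/125 kN·m
Superposition: M = Σ M_i = 62933/108000 kN·m ≈ 0.582713 kN·m

M(2) = 62933/108000 kN·m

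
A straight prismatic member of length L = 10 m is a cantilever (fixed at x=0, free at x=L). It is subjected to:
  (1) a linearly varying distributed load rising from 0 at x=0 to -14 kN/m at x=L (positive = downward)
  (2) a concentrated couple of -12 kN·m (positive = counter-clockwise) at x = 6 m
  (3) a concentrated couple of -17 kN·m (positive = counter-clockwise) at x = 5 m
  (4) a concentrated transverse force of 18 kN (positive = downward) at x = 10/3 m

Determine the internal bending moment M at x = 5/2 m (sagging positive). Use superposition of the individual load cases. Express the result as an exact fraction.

Load 1 — triangular load w₀=-14 kN/m (0→w₀ over full span):
  M_1 = w₀Lx/2 - w₀L²/3 - w₀x³/(6L) = (-14)·10·(5/2)/2 - (-14)·10²/3 - (-14)·(5/2)³/(6·10) = 4725/16 kN·m
Load 2 — applied couple M₀=-12 kN·m at a=6 m (b=L-a=4):
  M_2 = M₀  [x≤a] = (-12) = -12 kN·m
Load 3 — applied couple M₀=-17 kN·m at a=5 m (b=L-a=5):
  M_3 = M₀  [x≤a] = (-17) = -17 kN·m
Load 4 — point force P=18 kN at a=10/3 m (b=L-a=20/3):
  M_4 = -P(a-x)  [x≤a] = -18·((10/3)-(5/2)) = -15 kN·m
Superposition: M = Σ M_i = 4021/16 kN·m ≈ 251.312500 kN·m

M(5/2) = 4021/16 kN·m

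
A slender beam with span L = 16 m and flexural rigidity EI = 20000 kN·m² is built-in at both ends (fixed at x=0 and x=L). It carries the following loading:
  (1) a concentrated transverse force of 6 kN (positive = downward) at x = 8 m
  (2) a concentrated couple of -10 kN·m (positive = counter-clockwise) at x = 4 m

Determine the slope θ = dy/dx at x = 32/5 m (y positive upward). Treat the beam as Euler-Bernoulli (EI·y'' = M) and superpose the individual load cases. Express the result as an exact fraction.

θ(32/5) = -111/125000 rad

Load 1 — point force P=6 kN at a=8 m (b=L-a=8):
  θ_1 = -Pb²x(2aL-(3a+b)x)/(2L³EI)  [x≤a] = -6·8²·(32/5)·(2·8·16-(3·8+8)·(32/5))/(2·16³·20000) = -12/15625 rad
Load 2 — applied couple M₀=-10 kN·m at a=4 m (b=L-a=12):
  θ_2 = (R_Ax²/2 - M_Ax - M₀(x-a))/EI  [x>a] with R_A=-45/64, M_A=15/8 = ((-45/64)·(32/5)²/2 - (15/8)·(32/5) - (-10)·((32/5)-4))/20000 = -3/25000 rad
Superposition: θ = Σ θ_i = -111/125000 rad ≈ -0.000888 rad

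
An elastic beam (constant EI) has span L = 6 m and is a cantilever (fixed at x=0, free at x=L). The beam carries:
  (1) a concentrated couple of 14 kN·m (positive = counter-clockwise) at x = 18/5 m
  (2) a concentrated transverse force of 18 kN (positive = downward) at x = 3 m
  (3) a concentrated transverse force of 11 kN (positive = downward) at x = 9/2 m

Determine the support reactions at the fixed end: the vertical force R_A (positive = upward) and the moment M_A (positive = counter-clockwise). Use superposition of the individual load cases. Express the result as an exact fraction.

Load 1 — applied couple M₀=14 kN·m at a=18/5 m (b=L-a=12/5):
  R_A = 0 kN
  M_A = -M₀ = -14 kN·m
Load 2 — point force P=18 kN at a=3 m (b=L-a=3):
  R_A = P = 18 kN
  M_A = Pa = 18·3 = 54 kN·m
Load 3 — point force P=11 kN at a=9/2 m (b=L-a=3/2):
  R_A = P = 11 kN
  M_A = Pa = 11·(9/2) = 99/2 kN·m
Superposition: R_A = 29 kN, M_A = 179/2 kN·m

R_A = 29 kN, M_A = 179/2 kN·m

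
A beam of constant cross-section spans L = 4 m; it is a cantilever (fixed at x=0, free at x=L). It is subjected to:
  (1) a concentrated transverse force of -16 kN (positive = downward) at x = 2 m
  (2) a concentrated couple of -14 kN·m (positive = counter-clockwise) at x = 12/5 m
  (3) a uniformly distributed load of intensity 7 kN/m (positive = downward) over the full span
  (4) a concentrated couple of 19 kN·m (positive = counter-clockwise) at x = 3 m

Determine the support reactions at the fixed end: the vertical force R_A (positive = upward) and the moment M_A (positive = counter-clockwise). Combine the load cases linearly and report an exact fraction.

Load 1 — point force P=-16 kN at a=2 m (b=L-a=2):
  R_A = P = (-16) = -16 kN
  M_A = Pa = (-16)·2 = -32 kN·m
Load 2 — applied couple M₀=-14 kN·m at a=12/5 m (b=L-a=8/5):
  R_A = 0 kN
  M_A = -M₀ = -(-14) = 14 kN·m
Load 3 — uniform load w=7 kN/m over full span:
  R_A = wL = 7·4 = 28 kN
  M_A = wL²/2 = 7·4²/2 = 56 kN·m
Load 4 — applied couple M₀=19 kN·m at a=3 m (b=L-a=1):
  R_A = 0 kN
  M_A = -M₀ = -19 kN·m
Superposition: R_A = 12 kN, M_A = 19 kN·m

R_A = 12 kN, M_A = 19 kN·m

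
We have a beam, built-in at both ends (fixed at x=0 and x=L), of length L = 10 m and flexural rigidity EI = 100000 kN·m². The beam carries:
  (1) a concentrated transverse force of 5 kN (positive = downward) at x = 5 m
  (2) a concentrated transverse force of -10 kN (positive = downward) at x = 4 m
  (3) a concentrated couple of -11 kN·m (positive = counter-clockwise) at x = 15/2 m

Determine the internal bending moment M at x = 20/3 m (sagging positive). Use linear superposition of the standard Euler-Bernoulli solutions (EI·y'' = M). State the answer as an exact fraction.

M(20/3) = -389/80 kN·m

Load 1 — point force P=5 kN at a=5 m (b=L-a=5):
  M_1 = Pa²(a+3b)(L-x)/L³ - Pa²b/L²  [x>a] = 5·5²·(5+3·5)·(10-(20/3))/10³ - 5·5²·5/10² = 25/12 kN·m
Load 2 — point force P=-10 kN at a=4 m (b=L-a=6):
  M_2 = Pa²(a+3b)(L-x)/L³ - Pa²b/L²  [x>a] = (-10)·4²·(4+3·6)·(10-(20/3))/10³ - (-10)·4²·6/10² = -32/15 kN·m
Load 3 — applied couple M₀=-11 kN·m at a=15/2 m (b=L-a=5/2):
  M_3 = R_Ax - M_A  [x≤a] with R_A=-99/80, M_A=-55/16 = (-99/80)·(20/3) - (-55/16) = -77/16 kN·m
Superposition: M = Σ M_i = -389/80 kN·m ≈ -4.862500 kN·m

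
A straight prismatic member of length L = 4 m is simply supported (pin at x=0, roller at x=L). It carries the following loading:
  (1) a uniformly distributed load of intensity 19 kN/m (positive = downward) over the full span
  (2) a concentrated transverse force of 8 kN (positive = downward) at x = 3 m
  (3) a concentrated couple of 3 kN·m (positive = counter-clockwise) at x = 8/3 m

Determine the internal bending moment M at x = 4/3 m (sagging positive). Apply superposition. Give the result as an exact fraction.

M(4/3) = 337/9 kN·m

Load 1 — uniform load w=19 kN/m over full span:
  M_1 = wx(L-x)/2 = 19·(4/3)·(4-(4/3))/2 = 304/9 kN·m
Load 2 — point force P=8 kN at a=3 m (b=L-a=1):
  M_2 = Pbx/L  [x≤a] = 8·1·(4/3)/4 = 8/3 kN·m
Load 3 — applied couple M₀=3 kN·m at a=8/3 m (b=L-a=4/3):
  M_3 = M₀x/L  [x≤a] = 3·(4/3)/4 = 1 kN·m
Superposition: M = Σ M_i = 337/9 kN·m ≈ 37.444444 kN·m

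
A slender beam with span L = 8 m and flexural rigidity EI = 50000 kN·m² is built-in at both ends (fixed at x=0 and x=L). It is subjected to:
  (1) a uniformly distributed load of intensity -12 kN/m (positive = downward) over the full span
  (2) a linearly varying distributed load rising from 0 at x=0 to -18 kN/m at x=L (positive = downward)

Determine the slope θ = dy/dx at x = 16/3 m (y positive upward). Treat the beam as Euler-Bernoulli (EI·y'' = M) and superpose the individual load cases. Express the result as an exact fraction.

Load 1 — uniform load w=-12 kN/m over full span:
  θ_1 = -wx(L-x)(L-2x)/(12EI) = -(-12)·(16/3)·(8-(16/3))·(8-2·(16/3))/(12·50000) = -64/84375 rad
Load 2 — triangular load w₀=-18 kN/m (0→w₀ over full span):
  θ_2 = -w₀(2x(L-x)(L-2x)(x+2L)+x²(L-x)²)/(120LEI) = -(-18)·(2·(16/3)·(8-(16/3))·(8-2·(16/3))·((16/3)+2·8)+(16/3)²·(8-(16/3))²)/(120·8·50000) = -224/421875 rad
Superposition: θ = Σ θ_i = -544/421875 rad ≈ -0.001289 rad

θ(16/3) = -544/421875 rad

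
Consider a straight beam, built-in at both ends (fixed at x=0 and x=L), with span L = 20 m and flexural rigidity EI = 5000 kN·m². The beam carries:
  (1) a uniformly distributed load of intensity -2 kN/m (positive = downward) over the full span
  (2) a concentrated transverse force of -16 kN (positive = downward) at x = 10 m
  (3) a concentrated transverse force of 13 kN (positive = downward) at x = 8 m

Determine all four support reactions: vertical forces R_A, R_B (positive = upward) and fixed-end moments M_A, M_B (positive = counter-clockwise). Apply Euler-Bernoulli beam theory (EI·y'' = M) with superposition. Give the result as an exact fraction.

R_A = -2447/125 kN, M_A = -5192/75 kN·m, R_B = -2928/125 kN, M_B = 6128/75 kN·m

Load 1 — uniform load w=-2 kN/m over full span:
  R_A = wL/2 = (-2)·20/2 = -20 kN
  M_A = wL²/12 = (-2)·20²/12 = -200/3 kN·m
  R_B = wL/2 = (-2)·20/2 = -20 kN
  M_B = -wL²/12 = -(-2)·20²/12 = 200/3 kN·m
Load 2 — point force P=-16 kN at a=10 m (b=L-a=10):
  R_A = Pb²(3a+b)/L³ = (-16)·10²·(3·10+10)/20³ = -8 kN
  M_A = Pab²/L² = (-16)·10·10²/20² = -40 kN·m
  R_B = Pa²(a+3b)/L³ = (-16)·10²·(10+3·10)/20³ = -8 kN
  M_B = -Pa²b/L² = -(-16)·10²·10/20² = 40 kN·m
Load 3 — point force P=13 kN at a=8 m (b=L-a=12):
  R_A = Pb²(3a+b)/L³ = 13·12²·(3·8+12)/20³ = 1053/125 kN
  M_A = Pab²/L² = 13·8·12²/20² = 936/25 kN·m
  R_B = Pa²(a+3b)/L³ = 13·8²·(8+3·12)/20³ = 572/125 kN
  M_B = -Pa²b/L² = -13·8²·12/20² = -624/25 kN·m
Superposition: R_A = -2447/125 kN, M_A = -5192/75 kN·m, R_B = -2928/125 kN, M_B = 6128/75 kN·m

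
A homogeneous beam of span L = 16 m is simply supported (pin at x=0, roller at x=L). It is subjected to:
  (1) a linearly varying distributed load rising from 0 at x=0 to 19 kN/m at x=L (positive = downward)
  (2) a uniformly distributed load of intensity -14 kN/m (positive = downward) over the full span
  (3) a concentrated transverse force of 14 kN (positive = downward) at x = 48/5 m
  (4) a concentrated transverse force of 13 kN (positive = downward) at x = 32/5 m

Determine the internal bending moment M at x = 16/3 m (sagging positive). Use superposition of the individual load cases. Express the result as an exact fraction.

M(16/3) = -35056/405 kN·m

Load 1 — triangular load w₀=19 kN/m (0→w₀ over full span):
  M_1 = w₀Lx/6 - w₀x³/(6L) = 19·16·(16/3)/6 - 19·(16/3)³/(6·16) = 19456/81 kN·m
Load 2 — uniform load w=-14 kN/m over full span:
  M_2 = wx(L-x)/2 = (-14)·(16/3)·(16-(16/3))/2 = -3584/9 kN·m
Load 3 — point force P=14 kN at a=48/5 m (b=L-a=32/5):
  M_3 = Pbx/L  [x≤a] = 14·(32/5)·(16/3)/16 = 448/15 kN·m
Load 4 — point force P=13 kN at a=32/5 m (b=L-a=48/5):
  M_4 = Pbx/L  [x≤a] = 13·(48/5)·(16/3)/16 = 208/5 kN·m
Superposition: M = Σ M_i = -35056/405 kN·m ≈ -86.558025 kN·m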